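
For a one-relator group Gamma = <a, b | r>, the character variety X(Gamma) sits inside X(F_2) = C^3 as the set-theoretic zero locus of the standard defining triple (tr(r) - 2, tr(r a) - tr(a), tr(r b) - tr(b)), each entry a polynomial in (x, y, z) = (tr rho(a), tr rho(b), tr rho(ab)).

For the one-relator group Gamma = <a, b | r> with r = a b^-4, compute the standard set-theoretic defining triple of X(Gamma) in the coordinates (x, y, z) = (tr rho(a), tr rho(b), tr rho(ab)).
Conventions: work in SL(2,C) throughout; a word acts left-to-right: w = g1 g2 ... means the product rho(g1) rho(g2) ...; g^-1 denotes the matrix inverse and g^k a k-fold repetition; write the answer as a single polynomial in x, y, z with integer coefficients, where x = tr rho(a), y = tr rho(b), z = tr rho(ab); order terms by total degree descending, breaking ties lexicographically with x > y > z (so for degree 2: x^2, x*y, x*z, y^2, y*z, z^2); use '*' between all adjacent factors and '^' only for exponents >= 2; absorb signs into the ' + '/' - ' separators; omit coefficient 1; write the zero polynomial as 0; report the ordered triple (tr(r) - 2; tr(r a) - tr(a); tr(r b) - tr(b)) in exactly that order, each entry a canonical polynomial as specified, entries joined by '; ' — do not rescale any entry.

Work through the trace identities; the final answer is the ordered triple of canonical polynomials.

tr(a b^-1) = tr(a)*tr(b) - tr(a b)  (eliminate b^-1) = x*y - z
tr(b^-1 a b^-1) = tr(a b^-1)*tr(b) - tr(a)  (eliminate b^-1) = x*y^2 - y*z - x
tr(a b^-3) = tr(b^-1 a b^-1)*tr(b) - tr(b^-1 a)  (eliminate b^-1) = x*y^3 - y^2*z - 2*x*y + z
tr(a b^-4) = tr(a b^-3)*tr(b) - tr(a b^-2)  (eliminate b^-1) = x*y^4 - y^3*z - 3*x*y^2 + 2*y*z + x
tr(a^2) = tr(a)*tr(a) - tr(1)   [square of a] = x^2 - 2
tr(a^2 b) = tr(a)*tr(b a) - tr(b)   [square of a] = x*z - y
tr(b^-1 a^2) = tr(a^2)*tr(b) - tr(a^2 b)   [inverse elimination on b] = x^2*y - x*z - y
tr(a^2 b^-2) = tr(b^-1 a^2)*tr(b) - tr(b^-1 a^2 b)   [inverse elimination on b] = x^2*y^2 - x*y*z - x^2 - y^2 + 2
tr(a^2 b^-3) = tr(a^2 b^-2)*tr(b) - tr(a^2 b^-1)   [inverse elimination on b] = x^2*y^3 - x*y^2*z - 2*x^2*y - y^3 + x*z + 3*y
tr(a b^-4 a) = tr(a^2 b^-3)*tr(b) - tr(a^2 b^-2)   [inverse elimination on b] = x^2*y^4 - x*y^3*z - 3*x^2*y^2 - y^4 + 2*x*y*z + x^2 + 4*y^2 - 2
assemble the triple (tr(r) - 2; tr(r a) - x; tr(r b) - y)

x*y^4 - y^3*z - 3*x*y^2 + 2*y*z + x - 2; x^2*y^4 - x*y^3*z - 3*x^2*y^2 - y^4 + 2*x*y*z + x^2 + 4*y^2 - x - 2; x*y^3 - y^2*z - 2*x*y - y + z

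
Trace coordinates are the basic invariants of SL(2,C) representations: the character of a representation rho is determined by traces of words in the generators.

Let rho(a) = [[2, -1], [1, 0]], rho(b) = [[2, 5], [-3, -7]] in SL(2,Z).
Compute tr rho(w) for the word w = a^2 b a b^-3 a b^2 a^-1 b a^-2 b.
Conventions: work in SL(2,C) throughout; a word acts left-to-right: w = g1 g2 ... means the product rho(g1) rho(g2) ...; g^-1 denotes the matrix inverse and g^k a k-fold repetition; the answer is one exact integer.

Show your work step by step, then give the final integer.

rho(a) = [[2, -1], [1, 0]]
... * rho(a) = [[2, -1], [1, 0]]  ->  [[3, -2], [2, -1]]
... * rho(b) = [[2, 5], [-3, -7]]  ->  [[12, 29], [7, 17]]
... * rho(a) = [[2, -1], [1, 0]]  ->  [[53, -12], [31, -7]]
... * rho(b^-1) = [[-7, -5], [3, 2]]  ->  [[-407, -289], [-238, -169]]
... * rho(b^-1) = [[-7, -5], [3, 2]]  ->  [[1982, 1457], [1159, 852]]
... * rho(b^-1) = [[-7, -5], [3, 2]]  ->  [[-9503, -6996], [-5557, -4091]]
... * rho(a) = [[2, -1], [1, 0]]  ->  [[-26002, 9503], [-15205, 5557]]
... * rho(b) = [[2, 5], [-3, -7]]  ->  [[-80513, -196531], [-47081, -114924]]
... * rho(b) = [[2, 5], [-3, -7]]  ->  [[428567, 973152], [250610, 569063]]
... * rho(a^-1) = [[0, 1], [-1, 2]]  ->  [[-973152, 2374871], [-569063, 1388736]]
... * rho(b) = [[2, 5], [-3, -7]]  ->  [[-9070917, -21489857], [-5304334, -12566467]]
... * rho(a^-1) = [[0, 1], [-1, 2]]  ->  [[21489857, -52050631], [12566467, -30437268]]
... * rho(a^-1) = [[0, 1], [-1, 2]]  ->  [[52050631, -82611405], [30437268, -48308069]]
... * rho(b) = [[2, 5], [-3, -7]]  ->  [[351935477, 838532990], [205798743, 490342823]]
tr = 351935477 + 490342823 = 842278300

842278300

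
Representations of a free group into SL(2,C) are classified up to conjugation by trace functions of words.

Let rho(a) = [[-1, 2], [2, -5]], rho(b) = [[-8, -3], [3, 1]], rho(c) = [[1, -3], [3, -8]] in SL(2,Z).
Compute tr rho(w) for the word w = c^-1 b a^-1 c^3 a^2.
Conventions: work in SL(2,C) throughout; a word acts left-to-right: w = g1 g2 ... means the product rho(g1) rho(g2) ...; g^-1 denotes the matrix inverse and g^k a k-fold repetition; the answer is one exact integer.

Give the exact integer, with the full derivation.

rho(c^-1) = [[-8, 3], [-3, 1]]
... * rho(b) = [[-8, -3], [3, 1]]  ->  [[73, 27], [27, 10]]
... * rho(a^-1) = [[-5, -2], [-2, -1]]  ->  [[-419, -173], [-155, -64]]
... * rho(c) = [[1, -3], [3, -8]]  ->  [[-938, 2641], [-347, 977]]
... * rho(c) = [[1, -3], [3, -8]]  ->  [[6985, -18314], [2584, -6775]]
... * rho(c) = [[1, -3], [3, -8]]  ->  [[-47957, 125557], [-17741, 46448]]
... * rho(a) = [[-1, 2], [2, -5]]  ->  [[299071, -723699], [110637, -267722]]
... * rho(a) = [[-1, 2], [2, -5]]  ->  [[-1746469, 4216637], [-646081, 1559884]]
tr = -1746469 + 1559884 = -186585

-186585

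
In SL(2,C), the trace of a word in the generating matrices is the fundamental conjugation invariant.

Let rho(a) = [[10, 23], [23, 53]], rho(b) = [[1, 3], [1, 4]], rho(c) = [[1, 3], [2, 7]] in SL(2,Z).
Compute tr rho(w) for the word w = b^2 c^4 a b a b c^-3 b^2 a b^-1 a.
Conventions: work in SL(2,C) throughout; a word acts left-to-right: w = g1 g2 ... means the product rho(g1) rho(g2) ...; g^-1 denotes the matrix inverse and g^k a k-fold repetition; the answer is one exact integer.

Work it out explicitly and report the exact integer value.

rho(b) = [[1, 3], [1, 4]]
... * rho(b) = [[1, 3], [1, 4]]  ->  [[4, 15], [5, 19]]
... * rho(c) = [[1, 3], [2, 7]]  ->  [[34, 117], [43, 148]]
... * rho(c) = [[1, 3], [2, 7]]  ->  [[268, 921], [339, 1165]]
... * rho(c) = [[1, 3], [2, 7]]  ->  [[2110, 7251], [2669, 9172]]
... * rho(c) = [[1, 3], [2, 7]]  ->  [[16612, 57087], [21013, 72211]]
... * rho(a) = [[10, 23], [23, 53]]  ->  [[1479121, 3407687], [1870983, 4310482]]
... * rho(b) = [[1, 3], [1, 4]]  ->  [[4886808, 18068111], [6181465, 22854877]]
... * rho(a) = [[10, 23], [23, 53]]  ->  [[464434633, 1070006467], [587476821, 1353482176]]
... * rho(b) = [[1, 3], [1, 4]]  ->  [[1534441100, 5673329767], [1940958997, 7176359167]]
... * rho(c^-1) = [[7, -3], [-2, 1]]  ->  [[-605571834, 1070006467], [-766005355, 1353482176]]
... * rho(c^-1) = [[7, -3], [-2, 1]]  ->  [[-6379015772, 2886721969], [-8069001837, 3651498241]]
... * rho(c^-1) = [[7, -3], [-2, 1]]  ->  [[-50426554342, 22023769285], [-63786009341, 27858503752]]
... * rho(b) = [[1, 3], [1, 4]]  ->  [[-28402785057, -63184585886], [-35927505589, -79924013015]]
... * rho(b) = [[1, 3], [1, 4]]  ->  [[-91587370943, -337946698715], [-115851518604, -427478568827]]
... * rho(a) = [[10, 23], [23, 53]]  ->  [[-8688647779875, -20017684563584], [-10990522269061, -25320949075723]]
... * rho(b^-1) = [[4, -3], [-1, 1]]  ->  [[-14736906555916, 6048258776041], [-18641140000521, 7650617731460]]
... * rho(a) = [[10, 23], [23, 53]]  ->  [[-8259113710217, -18391135655895], [-10447192181630, -23263480244603]]
tr = -8259113710217 + -23263480244603 = -31522593954820

-31522593954820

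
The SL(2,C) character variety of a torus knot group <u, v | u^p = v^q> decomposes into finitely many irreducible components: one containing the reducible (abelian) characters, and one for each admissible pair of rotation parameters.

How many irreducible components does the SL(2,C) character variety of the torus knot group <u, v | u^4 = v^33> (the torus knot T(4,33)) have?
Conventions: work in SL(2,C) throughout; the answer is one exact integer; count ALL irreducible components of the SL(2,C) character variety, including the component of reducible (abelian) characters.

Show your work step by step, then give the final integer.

In the torus knot group T(4,33), u^4 = v^33 is central, so an irreducible representation sends it to +I or -I (Schur).
On an irreducible component, tr(u) is locked at 2*cos(pi*alpha/4) for some alpha in 1..3, and tr(v) at 2*cos(pi*beta/33) for some beta in 1..32.
The two central values (-1)^alpha I and (-1)^beta I must be the same matrix, so alpha and beta share a parity.
count pairs: odd alpha (2 choices) x odd beta (16), plus even alpha (1) x even beta (16): 2*16 + 1*16 = 48.
That is 48 components of irreducible characters, and with the reducible (abelian) component the total is 49.

49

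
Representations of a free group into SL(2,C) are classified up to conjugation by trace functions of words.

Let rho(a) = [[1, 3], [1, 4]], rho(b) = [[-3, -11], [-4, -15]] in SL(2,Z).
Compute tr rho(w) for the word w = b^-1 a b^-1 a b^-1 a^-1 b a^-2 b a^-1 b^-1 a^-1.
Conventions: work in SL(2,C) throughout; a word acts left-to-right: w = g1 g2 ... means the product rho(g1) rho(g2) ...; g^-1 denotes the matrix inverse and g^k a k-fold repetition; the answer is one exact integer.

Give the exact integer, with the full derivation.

rho(b^-1) = [[-15, 11], [4, -3]]
... * rho(a) = [[1, 3], [1, 4]]  ->  [[-4, -1], [1, 0]]
... * rho(b^-1) = [[-15, 11], [4, -3]]  ->  [[56, -41], [-15, 11]]
... * rho(a) = [[1, 3], [1, 4]]  ->  [[15, 4], [-4, -1]]
... * rho(b^-1) = [[-15, 11], [4, -3]]  ->  [[-209, 153], [56, -41]]
... * rho(a^-1) = [[4, -3], [-1, 1]]  ->  [[-989, 780], [265, -209]]
... * rho(b) = [[-3, -11], [-4, -15]]  ->  [[-153, -821], [41, 220]]
... * rho(a^-1) = [[4, -3], [-1, 1]]  ->  [[209, -362], [-56, 97]]
... * rho(a^-1) = [[4, -3], [-1, 1]]  ->  [[1198, -989], [-321, 265]]
... * rho(b) = [[-3, -11], [-4, -15]]  ->  [[362, 1657], [-97, -444]]
... * rho(a^-1) = [[4, -3], [-1, 1]]  ->  [[-209, 571], [56, -153]]
... * rho(b^-1) = [[-15, 11], [4, -3]]  ->  [[5419, -4012], [-1452, 1075]]
... * rho(a^-1) = [[4, -3], [-1, 1]]  ->  [[25688, -20269], [-6883, 5431]]
tr = 25688 + 5431 = 31119

31119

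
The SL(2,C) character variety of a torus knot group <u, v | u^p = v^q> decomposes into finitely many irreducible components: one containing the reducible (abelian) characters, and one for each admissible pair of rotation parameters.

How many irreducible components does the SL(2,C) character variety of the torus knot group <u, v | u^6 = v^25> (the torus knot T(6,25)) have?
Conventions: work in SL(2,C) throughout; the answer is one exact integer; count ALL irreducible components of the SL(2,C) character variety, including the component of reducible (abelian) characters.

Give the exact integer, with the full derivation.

61

In the torus knot group T(6,25), u^6 = v^25 is central, so an irreducible representation sends it to +I or -I (Schur).
On an irreducible component, tr(u) is locked at 2*cos(pi*alpha/6) for some alpha in 1..5, and tr(v) at 2*cos(pi*beta/25) for some beta in 1..24.
Consistency of u^6 = (-1)^alpha I with v^25 = (-1)^beta I forces alpha = beta (mod 2).
Enumerate parity-matched pairs: 3*12 odd-odd plus 2*12 even-even gives 60.
components with irreducible characters: 60; plus the single component of reducible (abelian) characters: total 61.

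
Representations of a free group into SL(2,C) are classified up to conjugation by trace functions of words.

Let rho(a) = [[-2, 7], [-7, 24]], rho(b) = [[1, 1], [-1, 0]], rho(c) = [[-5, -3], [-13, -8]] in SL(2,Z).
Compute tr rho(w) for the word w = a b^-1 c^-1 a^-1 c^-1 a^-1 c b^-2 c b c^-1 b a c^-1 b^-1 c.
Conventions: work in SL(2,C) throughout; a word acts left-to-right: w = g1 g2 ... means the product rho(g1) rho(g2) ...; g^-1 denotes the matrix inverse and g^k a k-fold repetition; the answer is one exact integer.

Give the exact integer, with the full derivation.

rho(a) = [[-2, 7], [-7, 24]]
... * rho(b^-1) = [[0, -1], [1, 1]]  ->  [[7, 9], [24, 31]]
... * rho(c^-1) = [[-8, 3], [13, -5]]  ->  [[61, -24], [211, -83]]
... * rho(a^-1) = [[24, -7], [7, -2]]  ->  [[1296, -379], [4483, -1311]]
... * rho(c^-1) = [[-8, 3], [13, -5]]  ->  [[-15295, 5783], [-52907, 20004]]
... * rho(a^-1) = [[24, -7], [7, -2]]  ->  [[-326599, 95499], [-1129740, 330341]]
... * rho(c) = [[-5, -3], [-13, -8]]  ->  [[391508, 215805], [1354267, 746492]]
... * rho(b^-1) = [[0, -1], [1, 1]]  ->  [[215805, -175703], [746492, -607775]]
... * rho(b^-1) = [[0, -1], [1, 1]]  ->  [[-175703, -391508], [-607775, -1354267]]
... * rho(c) = [[-5, -3], [-13, -8]]  ->  [[5968119, 3659173], [20644346, 12657461]]
... * rho(b) = [[1, 1], [-1, 0]]  ->  [[2308946, 5968119], [7986885, 20644346]]
... * rho(c^-1) = [[-8, 3], [13, -5]]  ->  [[59113979, -22913757], [204481418, -79261075]]
... * rho(b) = [[1, 1], [-1, 0]]  ->  [[82027736, 59113979], [283742493, 204481418]]
... * rho(a) = [[-2, 7], [-7, 24]]  ->  [[-577853325, 1992929648], [-1998854912, 6893751483]]
... * rho(c^-1) = [[-8, 3], [13, -5]]  ->  [[30530912024, -11698208215], [105609608575, -40465322151]]
... * rho(b^-1) = [[0, -1], [1, 1]]  ->  [[-11698208215, -42229120239], [-40465322151, -146074930726]]
... * rho(c) = [[-5, -3], [-13, -8]]  ->  [[607469604182, 372927586557], [2101300710193, 1289995412261]]
tr = 607469604182 + 1289995412261 = 1897465016443

1897465016443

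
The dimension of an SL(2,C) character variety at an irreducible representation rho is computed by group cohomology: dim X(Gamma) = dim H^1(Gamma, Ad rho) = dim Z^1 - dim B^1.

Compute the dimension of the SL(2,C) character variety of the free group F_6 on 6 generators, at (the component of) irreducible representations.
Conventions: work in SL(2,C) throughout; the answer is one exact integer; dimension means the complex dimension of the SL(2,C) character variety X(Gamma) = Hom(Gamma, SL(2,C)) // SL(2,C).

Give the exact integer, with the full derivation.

Gamma = F_6 has 6 generators and no relators.
So Z^1 = (sl_2)^6 in full: dim Z^1 = 18.
dim B^1 = 3: the coboundary map is injective because an irreducible image has centralizer 0 in sl_2.
dim X = dim H^1 = dim Z^1 - dim B^1 = 18 - 3 = 15.

15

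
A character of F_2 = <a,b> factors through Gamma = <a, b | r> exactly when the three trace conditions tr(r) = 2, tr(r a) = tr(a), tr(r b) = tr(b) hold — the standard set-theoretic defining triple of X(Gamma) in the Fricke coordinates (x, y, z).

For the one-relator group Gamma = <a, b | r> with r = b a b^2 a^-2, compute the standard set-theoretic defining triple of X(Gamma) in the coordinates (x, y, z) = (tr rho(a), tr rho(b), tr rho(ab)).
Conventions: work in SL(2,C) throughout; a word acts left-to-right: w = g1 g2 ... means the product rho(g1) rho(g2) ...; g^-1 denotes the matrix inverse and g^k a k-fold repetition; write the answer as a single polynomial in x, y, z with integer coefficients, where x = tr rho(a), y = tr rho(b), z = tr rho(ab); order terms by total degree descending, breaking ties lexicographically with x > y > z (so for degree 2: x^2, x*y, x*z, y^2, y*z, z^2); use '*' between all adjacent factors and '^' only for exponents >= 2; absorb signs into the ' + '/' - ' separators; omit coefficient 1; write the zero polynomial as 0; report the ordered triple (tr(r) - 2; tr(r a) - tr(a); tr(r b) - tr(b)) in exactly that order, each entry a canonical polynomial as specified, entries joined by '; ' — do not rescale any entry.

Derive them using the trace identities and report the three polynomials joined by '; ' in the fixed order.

x^2*y^2*z - x^3*y - x*y*z^2 - y^2*z + 2*x*y + z - 2; x*y^2*z - x^2*y - y*z^2 - x + y; x^2*y^3*z - x^3*y^2 - x*y^2*z^2 - y^3*z + x*y^2 + 2*y*z + x - y

trace(a b^2) = trace(b) * trace(a b) - trace(a) = y*z - x
trace(b a b^2) = trace(b) * trace(a b^2) - trace(a b) = y^2*z - x*y - z
reduce: trace(a b a b) = trace(b a) * trace(b a) - trace(1) = z^2 - 2
reduce: trace(a b a) = trace(a) * trace(b a) - trace(b) = x*z - y
trace(b a b^2 a) = trace(b) * trace(a b a b) - trace(a b a) = y*z^2 - x*z - y
reduce: trace(a^-1 b a b^2) = trace(b a b^2) * trace(a) - trace(b a b^2 a) = x*y^2*z - x^2*y - y*z^2 + y
trace(b a b^2 a^-2) = trace(a^-1 b a b^2) * trace(a) - trace(a^-1 b a b^2 a) = x^2*y^2*z - x^3*y - x*y*z^2 - y^2*z + 2*x*y + z
trace(b^2 a b^2) = trace(b) * trace(a b^3) - trace(a b^2)  (reduce the b square) = y^3*z - x*y^2 - 2*y*z + x
trace(b^2) = trace(b) * trace(b) - trace(1)  (reduce the b square) = y^2 - 2
trace(a b^2 a) = trace(a) * trace(b^2 a) - trace(b^2)  (reduce the a square) = x*y*z - x^2 - y^2 + 2
trace(b^2 a b^2 a) = trace(b) * trace(a b^2 a b) - trace(a b^2 a)  (reduce the b square) = y^2*z^2 - 2*x*y*z + x^2 - 2
trace(a^-1 b^2 a b^2) = trace(b^2 a b^2) * trace(a) - trace(b^2 a b^2 a)  (eliminate a^-1) = x*y^3*z - x^2*y^2 - y^2*z^2 + 2
trace(b a b^2 a^-2 b) = trace(a^-1 b^2 a b^2) * trace(a) - trace(a^-1 b^2 a b^2 a)  (eliminate a^-1) = x^2*y^3*z - x^3*y^2 - x*y^2*z^2 - y^3*z + x*y^2 + 2*y*z + x
assemble the triple (trace(r) - 2; trace(r a) - x; trace(r b) - y)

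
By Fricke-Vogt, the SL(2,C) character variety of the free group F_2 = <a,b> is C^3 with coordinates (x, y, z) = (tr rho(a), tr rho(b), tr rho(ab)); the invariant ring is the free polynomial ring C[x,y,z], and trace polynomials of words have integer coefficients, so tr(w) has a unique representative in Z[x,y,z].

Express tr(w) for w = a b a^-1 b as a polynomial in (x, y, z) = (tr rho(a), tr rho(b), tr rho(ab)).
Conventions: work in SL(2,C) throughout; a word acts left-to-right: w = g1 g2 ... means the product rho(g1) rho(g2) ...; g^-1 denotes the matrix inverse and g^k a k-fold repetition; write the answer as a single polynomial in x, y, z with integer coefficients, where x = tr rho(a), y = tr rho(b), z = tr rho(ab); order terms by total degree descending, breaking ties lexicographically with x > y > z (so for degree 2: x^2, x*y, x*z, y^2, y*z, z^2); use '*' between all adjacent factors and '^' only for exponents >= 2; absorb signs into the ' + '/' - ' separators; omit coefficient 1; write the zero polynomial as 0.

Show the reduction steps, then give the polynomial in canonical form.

apply: tr(b a b) = tr(b) * tr(a b) - tr(a)  (reduce the b square) = y*z - x
use: tr(b a b a) = tr(a b) * tr(a b) - tr(1)  (split on a) = z^2 - 2
tr(a b a^-1 b) = tr(b a b) * tr(a) - tr(b a b a)  (eliminate a^-1) = x*y*z - x^2 - z^2 + 2

x*y*z - x^2 - z^2 + 2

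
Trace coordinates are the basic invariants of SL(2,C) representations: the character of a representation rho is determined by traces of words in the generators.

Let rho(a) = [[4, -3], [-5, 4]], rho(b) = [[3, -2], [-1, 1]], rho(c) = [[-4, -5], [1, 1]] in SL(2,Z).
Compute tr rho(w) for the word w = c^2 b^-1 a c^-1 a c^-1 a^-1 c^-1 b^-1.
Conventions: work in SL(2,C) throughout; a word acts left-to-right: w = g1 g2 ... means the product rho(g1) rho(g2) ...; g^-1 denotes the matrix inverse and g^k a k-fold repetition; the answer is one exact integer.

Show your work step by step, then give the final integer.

173030

rho(c) = [[-4, -5], [1, 1]]
... * rho(c) = [[-4, -5], [1, 1]]  ->  [[11, 15], [-3, -4]]
... * rho(b^-1) = [[1, 2], [1, 3]]  ->  [[26, 67], [-7, -18]]
... * rho(a) = [[4, -3], [-5, 4]]  ->  [[-231, 190], [62, -51]]
... * rho(c^-1) = [[1, 5], [-1, -4]]  ->  [[-421, -1915], [113, 514]]
... * rho(a) = [[4, -3], [-5, 4]]  ->  [[7891, -6397], [-2118, 1717]]
... * rho(c^-1) = [[1, 5], [-1, -4]]  ->  [[14288, 65043], [-3835, -17458]]
... * rho(a^-1) = [[4, 3], [5, 4]]  ->  [[382367, 303036], [-102630, -81337]]
... * rho(c^-1) = [[1, 5], [-1, -4]]  ->  [[79331, 699691], [-21293, -187802]]
... * rho(b^-1) = [[1, 2], [1, 3]]  ->  [[779022, 2257735], [-209095, -605992]]
tr = 779022 + -605992 = 173030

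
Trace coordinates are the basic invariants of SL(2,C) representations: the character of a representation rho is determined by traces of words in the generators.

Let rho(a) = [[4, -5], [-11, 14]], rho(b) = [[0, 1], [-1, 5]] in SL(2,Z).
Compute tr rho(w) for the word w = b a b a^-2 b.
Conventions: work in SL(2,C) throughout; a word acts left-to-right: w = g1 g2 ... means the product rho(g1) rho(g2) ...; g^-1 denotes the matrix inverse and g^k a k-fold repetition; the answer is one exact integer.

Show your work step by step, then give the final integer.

119244

rho(b) = [[0, 1], [-1, 5]]
... * rho(a) = [[4, -5], [-11, 14]]  ->  [[-11, 14], [-59, 75]]
... * rho(b) = [[0, 1], [-1, 5]]  ->  [[-14, 59], [-75, 316]]
... * rho(a^-1) = [[14, 5], [11, 4]]  ->  [[453, 166], [2426, 889]]
... * rho(a^-1) = [[14, 5], [11, 4]]  ->  [[8168, 2929], [43743, 15686]]
... * rho(b) = [[0, 1], [-1, 5]]  ->  [[-2929, 22813], [-15686, 122173]]
tr = -2929 + 122173 = 119244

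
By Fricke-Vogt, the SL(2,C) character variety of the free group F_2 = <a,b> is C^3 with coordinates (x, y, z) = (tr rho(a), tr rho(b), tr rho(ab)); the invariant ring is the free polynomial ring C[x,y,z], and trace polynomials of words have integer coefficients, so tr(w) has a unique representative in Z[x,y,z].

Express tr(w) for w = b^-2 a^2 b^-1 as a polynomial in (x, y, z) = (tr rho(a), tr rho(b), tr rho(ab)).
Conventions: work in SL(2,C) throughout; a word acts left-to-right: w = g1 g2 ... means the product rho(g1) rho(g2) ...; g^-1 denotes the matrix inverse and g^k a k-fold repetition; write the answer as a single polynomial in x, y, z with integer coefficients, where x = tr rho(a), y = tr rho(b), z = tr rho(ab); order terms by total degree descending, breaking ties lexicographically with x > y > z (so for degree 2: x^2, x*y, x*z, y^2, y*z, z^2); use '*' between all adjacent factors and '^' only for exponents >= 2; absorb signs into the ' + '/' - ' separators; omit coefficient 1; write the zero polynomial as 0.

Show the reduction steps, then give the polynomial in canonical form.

x^2*y^3 - x*y^2*z - 2*x^2*y - y^3 + x*z + 3*y

next, tr(a^2) = tr(a) tr(a) - tr(1)  (reduce the a square) = x^2 - 2
tr(a^2 b) = tr(a) tr(b a) - tr(b)  (reduce the a square) = x*z - y
tr(b^-1 a^2) = tr(a^2) tr(b) - tr(a^2 b)  (eliminate b^-1) = x^2*y - x*z - y
tr(b^-1 a^2 b^-1) = tr(b^-1 a^2) tr(b) - tr(b^-1 a^2 b)  (eliminate b^-1) = x^2*y^2 - x*y*z - x^2 - y^2 + 2
next, tr(b^-2 a^2 b^-1) = tr(b^-1 a^2 b^-1) tr(b) - tr(b^-1 a^2)  (eliminate b^-1) = x^2*y^3 - x*y^2*z - 2*x^2*y - y^3 + x*z + 3*y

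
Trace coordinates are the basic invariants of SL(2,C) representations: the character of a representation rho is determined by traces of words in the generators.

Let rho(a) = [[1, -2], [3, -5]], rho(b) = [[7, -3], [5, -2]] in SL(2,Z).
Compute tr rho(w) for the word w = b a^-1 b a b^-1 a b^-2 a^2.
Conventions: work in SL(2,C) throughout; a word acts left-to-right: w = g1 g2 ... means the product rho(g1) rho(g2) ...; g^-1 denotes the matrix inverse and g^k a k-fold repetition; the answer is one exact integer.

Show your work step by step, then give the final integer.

rho(b) = [[7, -3], [5, -2]]
... * rho(a^-1) = [[-5, 2], [-3, 1]]  ->  [[-26, 11], [-19, 8]]
... * rho(b) = [[7, -3], [5, -2]]  ->  [[-127, 56], [-93, 41]]
... * rho(a) = [[1, -2], [3, -5]]  ->  [[41, -26], [30, -19]]
... * rho(b^-1) = [[-2, 3], [-5, 7]]  ->  [[48, -59], [35, -43]]
... * rho(a) = [[1, -2], [3, -5]]  ->  [[-129, 199], [-94, 145]]
... * rho(b^-1) = [[-2, 3], [-5, 7]]  ->  [[-737, 1006], [-537, 733]]
... * rho(b^-1) = [[-2, 3], [-5, 7]]  ->  [[-3556, 4831], [-2591, 3520]]
... * rho(a) = [[1, -2], [3, -5]]  ->  [[10937, -17043], [7969, -12418]]
... * rho(a) = [[1, -2], [3, -5]]  ->  [[-40192, 63341], [-29285, 46152]]
tr = -40192 + 46152 = 5960

5960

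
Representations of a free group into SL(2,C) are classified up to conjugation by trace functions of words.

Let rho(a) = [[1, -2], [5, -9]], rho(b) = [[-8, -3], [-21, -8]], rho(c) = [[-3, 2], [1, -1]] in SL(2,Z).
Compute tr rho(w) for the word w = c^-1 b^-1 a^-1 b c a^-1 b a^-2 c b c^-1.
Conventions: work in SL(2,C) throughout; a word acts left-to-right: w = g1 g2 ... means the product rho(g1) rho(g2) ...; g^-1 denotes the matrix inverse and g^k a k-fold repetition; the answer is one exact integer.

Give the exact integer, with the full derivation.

rho(c^-1) = [[-1, -2], [-1, -3]]
... * rho(b^-1) = [[-8, 3], [21, -8]]  ->  [[-34, 13], [-55, 21]]
... * rho(a^-1) = [[-9, 2], [-5, 1]]  ->  [[241, -55], [390, -89]]
... * rho(b) = [[-8, -3], [-21, -8]]  ->  [[-773, -283], [-1251, -458]]
... * rho(c) = [[-3, 2], [1, -1]]  ->  [[2036, -1263], [3295, -2044]]
... * rho(a^-1) = [[-9, 2], [-5, 1]]  ->  [[-12009, 2809], [-19435, 4546]]
... * rho(b) = [[-8, -3], [-21, -8]]  ->  [[37083, 13555], [60014, 21937]]
... * rho(a^-1) = [[-9, 2], [-5, 1]]  ->  [[-401522, 87721], [-649811, 141965]]
... * rho(a^-1) = [[-9, 2], [-5, 1]]  ->  [[3175093, -715323], [5138474, -1157657]]
... * rho(c) = [[-3, 2], [1, -1]]  ->  [[-10240602, 7065509], [-16573079, 11434605]]
... * rho(b) = [[-8, -3], [-21, -8]]  ->  [[-66450873, -25802266], [-107542073, -41757603]]
... * rho(c^-1) = [[-1, -2], [-1, -3]]  ->  [[92253139, 210308544], [149299676, 340356955]]
tr = 92253139 + 340356955 = 432610094

432610094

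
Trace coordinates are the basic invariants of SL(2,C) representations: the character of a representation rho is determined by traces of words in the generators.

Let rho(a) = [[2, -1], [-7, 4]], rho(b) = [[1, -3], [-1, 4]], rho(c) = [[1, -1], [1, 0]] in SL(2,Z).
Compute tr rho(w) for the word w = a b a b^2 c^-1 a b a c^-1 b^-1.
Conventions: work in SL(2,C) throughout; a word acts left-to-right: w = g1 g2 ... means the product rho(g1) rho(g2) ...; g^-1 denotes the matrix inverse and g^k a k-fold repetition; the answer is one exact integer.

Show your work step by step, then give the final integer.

rho(a) = [[2, -1], [-7, 4]]
... * rho(b) = [[1, -3], [-1, 4]]  ->  [[3, -10], [-11, 37]]
... * rho(a) = [[2, -1], [-7, 4]]  ->  [[76, -43], [-281, 159]]
... * rho(b) = [[1, -3], [-1, 4]]  ->  [[119, -400], [-440, 1479]]
... * rho(b) = [[1, -3], [-1, 4]]  ->  [[519, -1957], [-1919, 7236]]
... * rho(c^-1) = [[0, 1], [-1, 1]]  ->  [[1957, -1438], [-7236, 5317]]
... * rho(a) = [[2, -1], [-7, 4]]  ->  [[13980, -7709], [-51691, 28504]]
... * rho(b) = [[1, -3], [-1, 4]]  ->  [[21689, -72776], [-80195, 269089]]
... * rho(a) = [[2, -1], [-7, 4]]  ->  [[552810, -312793], [-2044013, 1156551]]
... * rho(c^-1) = [[0, 1], [-1, 1]]  ->  [[312793, 240017], [-1156551, -887462]]
... * rho(b^-1) = [[4, 3], [1, 1]]  ->  [[1491189, 1178396], [-5513666, -4357115]]
tr = 1491189 + -4357115 = -2865926

-2865926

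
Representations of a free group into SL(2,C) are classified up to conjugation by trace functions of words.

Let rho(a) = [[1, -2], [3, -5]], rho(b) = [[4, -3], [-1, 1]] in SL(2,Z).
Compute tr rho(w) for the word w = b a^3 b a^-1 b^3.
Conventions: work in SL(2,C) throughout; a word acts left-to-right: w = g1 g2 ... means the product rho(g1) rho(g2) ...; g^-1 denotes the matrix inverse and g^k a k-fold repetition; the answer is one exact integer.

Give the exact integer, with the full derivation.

115042

rho(b) = [[4, -3], [-1, 1]]
... * rho(a) = [[1, -2], [3, -5]]  ->  [[-5, 7], [2, -3]]
... * rho(a) = [[1, -2], [3, -5]]  ->  [[16, -25], [-7, 11]]
... * rho(a) = [[1, -2], [3, -5]]  ->  [[-59, 93], [26, -41]]
... * rho(b) = [[4, -3], [-1, 1]]  ->  [[-329, 270], [145, -119]]
... * rho(a^-1) = [[-5, 2], [-3, 1]]  ->  [[835, -388], [-368, 171]]
... * rho(b) = [[4, -3], [-1, 1]]  ->  [[3728, -2893], [-1643, 1275]]
... * rho(b) = [[4, -3], [-1, 1]]  ->  [[17805, -14077], [-7847, 6204]]
... * rho(b) = [[4, -3], [-1, 1]]  ->  [[85297, -67492], [-37592, 29745]]
tr = 85297 + 29745 = 115042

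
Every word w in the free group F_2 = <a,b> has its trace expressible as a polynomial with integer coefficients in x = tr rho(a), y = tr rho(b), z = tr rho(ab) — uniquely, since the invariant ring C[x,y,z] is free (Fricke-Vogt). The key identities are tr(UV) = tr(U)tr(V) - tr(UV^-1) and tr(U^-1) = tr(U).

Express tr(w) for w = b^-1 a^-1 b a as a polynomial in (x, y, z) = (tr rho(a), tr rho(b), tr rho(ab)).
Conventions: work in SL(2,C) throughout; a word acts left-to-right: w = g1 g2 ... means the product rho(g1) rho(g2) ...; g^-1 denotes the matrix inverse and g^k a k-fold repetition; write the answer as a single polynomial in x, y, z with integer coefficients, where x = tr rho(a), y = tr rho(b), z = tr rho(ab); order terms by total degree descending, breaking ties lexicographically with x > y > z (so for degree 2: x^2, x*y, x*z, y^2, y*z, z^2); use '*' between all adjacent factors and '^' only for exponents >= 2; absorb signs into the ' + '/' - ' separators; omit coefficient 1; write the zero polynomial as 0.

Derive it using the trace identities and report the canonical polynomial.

-x*y*z + x^2 + y^2 + z^2 - 2

next, trace(b a b) = trace(b) trace(a b) - trace(a)   [square of b] = y*z - x
next, trace(b a b a) = trace(a b) trace(a b) - trace(1)   [split at a repeated a] = z^2 - 2
and trace(a^-1 b a b) = trace(b a b) trace(a) - trace(b a b a)   [inverse elimination on a] = x*y*z - x^2 - z^2 + 2
and trace(b^-1 a^-1 b a) = trace(a^-1 b a) trace(b) - trace(a^-1 b a b)   [inverse elimination on b] = -x*y*z + x^2 + y^2 + z^2 - 2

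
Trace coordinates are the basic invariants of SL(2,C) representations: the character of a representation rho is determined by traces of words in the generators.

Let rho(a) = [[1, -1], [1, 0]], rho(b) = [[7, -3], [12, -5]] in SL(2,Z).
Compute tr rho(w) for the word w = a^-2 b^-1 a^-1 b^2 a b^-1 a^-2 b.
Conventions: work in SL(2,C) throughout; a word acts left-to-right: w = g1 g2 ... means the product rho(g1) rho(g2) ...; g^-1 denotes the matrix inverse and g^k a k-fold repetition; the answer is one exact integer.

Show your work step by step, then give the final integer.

rho(a^-1) = [[0, 1], [-1, 1]]
... * rho(a^-1) = [[0, 1], [-1, 1]]  ->  [[-1, 1], [-1, 0]]
... * rho(b^-1) = [[-5, 3], [-12, 7]]  ->  [[-7, 4], [5, -3]]
... * rho(a^-1) = [[0, 1], [-1, 1]]  ->  [[-4, -3], [3, 2]]
... * rho(b) = [[7, -3], [12, -5]]  ->  [[-64, 27], [45, -19]]
... * rho(b) = [[7, -3], [12, -5]]  ->  [[-124, 57], [87, -40]]
... * rho(a) = [[1, -1], [1, 0]]  ->  [[-67, 124], [47, -87]]
... * rho(b^-1) = [[-5, 3], [-12, 7]]  ->  [[-1153, 667], [809, -468]]
... * rho(a^-1) = [[0, 1], [-1, 1]]  ->  [[-667, -486], [468, 341]]
... * rho(a^-1) = [[0, 1], [-1, 1]]  ->  [[486, -1153], [-341, 809]]
... * rho(b) = [[7, -3], [12, -5]]  ->  [[-10434, 4307], [7321, -3022]]
tr = -10434 + -3022 = -13456

-13456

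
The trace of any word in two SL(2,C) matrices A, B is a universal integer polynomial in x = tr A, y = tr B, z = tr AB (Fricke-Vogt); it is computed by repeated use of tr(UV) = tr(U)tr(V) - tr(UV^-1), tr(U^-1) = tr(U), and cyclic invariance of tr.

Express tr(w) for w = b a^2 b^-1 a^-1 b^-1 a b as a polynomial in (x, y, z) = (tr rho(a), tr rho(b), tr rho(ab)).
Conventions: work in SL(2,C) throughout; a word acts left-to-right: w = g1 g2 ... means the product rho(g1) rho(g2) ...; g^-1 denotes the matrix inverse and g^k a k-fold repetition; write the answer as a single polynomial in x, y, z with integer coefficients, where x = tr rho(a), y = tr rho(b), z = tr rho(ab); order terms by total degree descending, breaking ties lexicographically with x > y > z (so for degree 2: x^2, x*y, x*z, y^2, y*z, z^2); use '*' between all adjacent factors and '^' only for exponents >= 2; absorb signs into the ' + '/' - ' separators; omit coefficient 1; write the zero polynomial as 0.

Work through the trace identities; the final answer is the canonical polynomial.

x^2*y^2*z^2 - 2*x^3*y*z - x*y^3*z - x*y*z^3 + x^4 + x^2*y^2 + x^2*z^2 + 5*x*y*z - 4*x^2 - y^2 - z^2 + 2

use: trace(b^2 a) = trace(b)*trace(a b) - trace(a) = y*z - x
trace(b^2) = trace(b)*trace(b) - trace(1) = y^2 - 2
apply: trace(a b^2 a) = trace(a)*trace(b^2 a) - trace(b^2) = x*y*z - x^2 - y^2 + 2
apply: trace(a b a b) = trace(b a)*trace(b a) - trace(1) = z^2 - 2
trace(a b a) = trace(a)*trace(b a) - trace(b) = x*z - y
trace(a b^2 a b) = trace(b)*trace(a b a b) - trace(a b a) = y*z^2 - x*z - y
apply: trace(b^-1 a b^2 a) = trace(a b^2 a)*trace(b) - trace(a b^2 a b) = x*y^2*z - x^2*y - y^3 - y*z^2 + x*z + 3*y
trace(b^3 a) = trace(b)*trace(b a b) - trace(b a) = y^2*z - x*y - z
apply: trace(b^3) = trace(b)*trace(b^2) - trace(b) = y^3 - 3*y
apply: trace(b^2 a^2 b) = trace(a)*trace(b^3 a) - trace(b^3) = x*y^2*z - x^2*y - y^3 - x*z + 3*y
trace(b^2 a b^2 a) = trace(b)*trace(a b^2 a b) - trace(a b^2 a) = y^2*z^2 - 2*x*y*z + x^2 - 2
apply: trace(b^2 a b^2) = trace(b)*trace(b a b^2) - trace(b a b) = y^3*z - x*y^2 - 2*y*z + x
use: trace(b a b^2 a^2 b) = trace(a)*trace(b^2 a b^2 a) - trace(b^2 a b^2) = x*y^2*z^2 - 2*x^2*y*z - y^3*z + x^3 + x*y^2 + 2*y*z - 3*x
use: trace(b a b a b a) = trace(a b)*trace(a b a b) - trace(a^-1 b^-1) = z^3 - 3*z
use: trace(a^2 b a b a b) = trace(a)*trace(b a b a b a) - trace(b a b a b) = x*z^3 - y*z^2 - 2*x*z + y
apply: trace(b a b a^2) = trace(a)*trace(b a b a) - trace(b a b) = x*z^2 - y*z - x
apply: trace(a^2 b a b a) = trace(a)*trace(b a b a^2) - trace(b a b a) = x^2*z^2 - x*y*z - x^2 - z^2 + 2
trace(b a b^2 a^2 b a) = trace(b)*trace(a^2 b a b a b) - trace(a^2 b a b a) = x*y*z^3 - x^2*z^2 - y^2*z^2 - x*y*z + x^2 + y^2 + z^2 - 2
use: trace(a b^2 a^2 b a^-1 b) = trace(b a b^2 a^2 b)*trace(a) - trace(b a b^2 a^2 b a) = x^2*y^2*z^2 - 2*x^3*y*z - x*y^3*z - x*y*z^3 + x^4 + x^2*y^2 + x^2*z^2 + y^2*z^2 + 3*x*y*z - 4*x^2 - y^2 - z^2 + 2
use: trace(a^-1 b^-1 a b^2 a^2 b) = trace(a b^2 a^2 b a^-1)*trace(b) - trace(a b^2 a^2 b a^-1 b) = -x^2*y^2*z^2 + 2*x^3*y*z + 2*x*y^3*z + x*y*z^3 - x^4 - 2*x^2*y^2 - x^2*z^2 - y^4 - y^2*z^2 - 4*x*y*z + 4*x^2 + 4*y^2 + z^2 - 2
apply: trace(b a^2 b^-1 a^-1 b^-1 a b) = trace(a^-1 b^-1 a b^2 a^2)*trace(b) - trace(a^-1 b^-1 a b^2 a^2 b) = x^2*y^2*z^2 - 2*x^3*y*z - x*y^3*z - x*y*z^3 + x^4 + x^2*y^2 + x^2*z^2 + 5*x*y*z - 4*x^2 - y^2 - z^2 + 2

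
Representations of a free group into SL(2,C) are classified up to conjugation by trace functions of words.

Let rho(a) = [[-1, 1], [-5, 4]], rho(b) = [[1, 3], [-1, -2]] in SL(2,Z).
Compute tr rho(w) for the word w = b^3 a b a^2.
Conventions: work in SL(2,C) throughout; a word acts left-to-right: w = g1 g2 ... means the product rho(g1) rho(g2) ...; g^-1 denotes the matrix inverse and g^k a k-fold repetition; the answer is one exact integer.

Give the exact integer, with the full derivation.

-197

rho(b) = [[1, 3], [-1, -2]]
... * rho(b) = [[1, 3], [-1, -2]]  ->  [[-2, -3], [1, 1]]
... * rho(b) = [[1, 3], [-1, -2]]  ->  [[1, 0], [0, 1]]
... * rho(a) = [[-1, 1], [-5, 4]]  ->  [[-1, 1], [-5, 4]]
... * rho(b) = [[1, 3], [-1, -2]]  ->  [[-2, -5], [-9, -23]]
... * rho(a) = [[-1, 1], [-5, 4]]  ->  [[27, -22], [124, -101]]
... * rho(a) = [[-1, 1], [-5, 4]]  ->  [[83, -61], [381, -280]]
tr = 83 + -280 = -197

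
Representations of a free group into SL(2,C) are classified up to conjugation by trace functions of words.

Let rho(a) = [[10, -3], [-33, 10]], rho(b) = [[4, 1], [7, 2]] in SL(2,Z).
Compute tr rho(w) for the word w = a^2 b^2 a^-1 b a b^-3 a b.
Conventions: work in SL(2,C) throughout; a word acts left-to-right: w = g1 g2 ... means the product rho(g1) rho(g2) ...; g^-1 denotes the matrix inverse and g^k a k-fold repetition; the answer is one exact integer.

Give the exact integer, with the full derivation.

rho(a) = [[10, -3], [-33, 10]]
... * rho(a) = [[10, -3], [-33, 10]]  ->  [[199, -60], [-660, 199]]
... * rho(b) = [[4, 1], [7, 2]]  ->  [[376, 79], [-1247, -262]]
... * rho(b) = [[4, 1], [7, 2]]  ->  [[2057, 534], [-6822, -1771]]
... * rho(a^-1) = [[10, 3], [33, 10]]  ->  [[38192, 11511], [-126663, -38176]]
... * rho(b) = [[4, 1], [7, 2]]  ->  [[233345, 61214], [-773884, -203015]]
... * rho(a) = [[10, -3], [-33, 10]]  ->  [[313388, -87895], [-1039345, 291502]]
... * rho(b^-1) = [[2, -1], [-7, 4]]  ->  [[1242041, -664968], [-4119204, 2205353]]
... * rho(b^-1) = [[2, -1], [-7, 4]]  ->  [[7138858, -3901913], [-23675879, 12940616]]
... * rho(b^-1) = [[2, -1], [-7, 4]]  ->  [[41591107, -22746510], [-137936070, 75438343]]
... * rho(a) = [[10, -3], [-33, 10]]  ->  [[1166545900, -352238421], [-3868826019, 1168191640]]
... * rho(b) = [[4, 1], [7, 2]]  ->  [[2200514653, 462069058], [-7297962596, -1532442739]]
tr = 2200514653 + -1532442739 = 668071914

668071914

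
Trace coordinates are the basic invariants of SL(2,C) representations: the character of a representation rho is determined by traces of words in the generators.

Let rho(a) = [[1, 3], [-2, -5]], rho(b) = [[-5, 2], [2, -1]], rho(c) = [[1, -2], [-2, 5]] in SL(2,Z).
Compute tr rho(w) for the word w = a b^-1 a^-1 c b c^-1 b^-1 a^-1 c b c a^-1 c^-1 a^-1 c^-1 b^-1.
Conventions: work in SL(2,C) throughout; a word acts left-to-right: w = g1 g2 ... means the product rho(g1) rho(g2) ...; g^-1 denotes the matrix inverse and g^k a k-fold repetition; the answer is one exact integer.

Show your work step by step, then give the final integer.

80495766

rho(a) = [[1, 3], [-2, -5]]
... * rho(b^-1) = [[-1, -2], [-2, -5]]  ->  [[-7, -17], [12, 29]]
... * rho(a^-1) = [[-5, -3], [2, 1]]  ->  [[1, 4], [-2, -7]]
... * rho(c) = [[1, -2], [-2, 5]]  ->  [[-7, 18], [12, -31]]
... * rho(b) = [[-5, 2], [2, -1]]  ->  [[71, -32], [-122, 55]]
... * rho(c^-1) = [[5, 2], [2, 1]]  ->  [[291, 110], [-500, -189]]
... * rho(b^-1) = [[-1, -2], [-2, -5]]  ->  [[-511, -1132], [878, 1945]]
... * rho(a^-1) = [[-5, -3], [2, 1]]  ->  [[291, 401], [-500, -689]]
... * rho(c) = [[1, -2], [-2, 5]]  ->  [[-511, 1423], [878, -2445]]
... * rho(b) = [[-5, 2], [2, -1]]  ->  [[5401, -2445], [-9280, 4201]]
... * rho(c) = [[1, -2], [-2, 5]]  ->  [[10291, -23027], [-17682, 39565]]
... * rho(a^-1) = [[-5, -3], [2, 1]]  ->  [[-97509, -53900], [167540, 92611]]
... * rho(c^-1) = [[5, 2], [2, 1]]  ->  [[-595345, -248918], [1022922, 427691]]
... * rho(a^-1) = [[-5, -3], [2, 1]]  ->  [[2478889, 1537117], [-4259228, -2641075]]
... * rho(c^-1) = [[5, 2], [2, 1]]  ->  [[15468679, 6494895], [-26578290, -11159531]]
... * rho(b^-1) = [[-1, -2], [-2, -5]]  ->  [[-28458469, -63411833], [48897352, 108954235]]
tr = -28458469 + 108954235 = 80495766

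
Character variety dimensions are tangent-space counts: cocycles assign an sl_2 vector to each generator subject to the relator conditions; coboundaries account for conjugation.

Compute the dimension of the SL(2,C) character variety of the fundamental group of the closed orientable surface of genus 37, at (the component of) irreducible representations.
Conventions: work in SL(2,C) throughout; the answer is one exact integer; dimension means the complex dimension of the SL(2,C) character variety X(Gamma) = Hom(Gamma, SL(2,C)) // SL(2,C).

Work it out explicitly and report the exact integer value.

216

Gamma = pi_1(Sigma_37) = < a_1, b_1, ..., a_37, b_37 | prod [a_i, b_i] > has 2g = 74 generators and 1 relator.
Unconstrained cocycle data is one sl_2 vector per generator (222 dimensions), cut by the relator condition d_2(z) = 0.
At an irreducible rho, H^2 = coker(d_2) vanishes (Poincare duality: H^2 is dual to H^0 = invariants = 0), so d_2 is surjective onto sl_2 and dim Z^1 = 222 - 3 = 219.
Coboundaries contribute dim B^1 = 3 (injective at irreducible rho).
Hence dim X = 219 - 3 = 216.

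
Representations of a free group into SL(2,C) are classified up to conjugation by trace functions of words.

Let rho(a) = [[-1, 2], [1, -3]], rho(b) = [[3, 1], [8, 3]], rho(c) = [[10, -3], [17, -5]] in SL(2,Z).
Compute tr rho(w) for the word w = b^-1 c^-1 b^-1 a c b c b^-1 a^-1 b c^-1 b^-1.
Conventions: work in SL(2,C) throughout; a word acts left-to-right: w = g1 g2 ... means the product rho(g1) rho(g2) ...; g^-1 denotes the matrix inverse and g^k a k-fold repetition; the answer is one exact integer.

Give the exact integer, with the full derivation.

rho(b^-1) = [[3, -1], [-8, 3]]
... * rho(c^-1) = [[-5, 3], [-17, 10]]  ->  [[2, -1], [-11, 6]]
... * rho(b^-1) = [[3, -1], [-8, 3]]  ->  [[14, -5], [-81, 29]]
... * rho(a) = [[-1, 2], [1, -3]]  ->  [[-19, 43], [110, -249]]
... * rho(c) = [[10, -3], [17, -5]]  ->  [[541, -158], [-3133, 915]]
... * rho(b) = [[3, 1], [8, 3]]  ->  [[359, 67], [-2079, -388]]
... * rho(c) = [[10, -3], [17, -5]]  ->  [[4729, -1412], [-27386, 8177]]
... * rho(b^-1) = [[3, -1], [-8, 3]]  ->  [[25483, -8965], [-147574, 51917]]
... * rho(a^-1) = [[-3, -2], [-1, -1]]  ->  [[-67484, -42001], [390805, 243231]]
... * rho(b) = [[3, 1], [8, 3]]  ->  [[-538460, -193487], [3118263, 1120498]]
... * rho(c^-1) = [[-5, 3], [-17, 10]]  ->  [[5981579, -3550250], [-34639781, 20559769]]
... * rho(b^-1) = [[3, -1], [-8, 3]]  ->  [[46346737, -16632329], [-268397495, 96319088]]
tr = 46346737 + 96319088 = 142665825

142665825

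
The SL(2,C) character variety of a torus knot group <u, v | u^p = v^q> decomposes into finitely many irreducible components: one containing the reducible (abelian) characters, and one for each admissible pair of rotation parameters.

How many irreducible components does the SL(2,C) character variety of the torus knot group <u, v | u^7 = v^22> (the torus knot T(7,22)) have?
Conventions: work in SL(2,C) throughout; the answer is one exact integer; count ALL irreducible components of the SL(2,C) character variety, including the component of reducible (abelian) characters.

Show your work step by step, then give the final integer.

64

Gamma = < u, v | u^7 = v^22 > (torus knot T(7,22)); the central element u^7 = v^22 acts as +I or -I in any irreducible SL(2,C) representation.
So on each irreducible component the traces are pinned: tr(u) = 2*cos(pi*alpha/7) with 1 <= alpha <= 6, tr(v) = 2*cos(pi*beta/22) with 1 <= beta <= 21.
u^7 = (-1)^alpha I and v^22 = (-1)^beta I must agree, so alpha and beta have equal parity.
count pairs: odd alpha (3 choices) x odd beta (11), plus even alpha (3) x even beta (10): 3*11 + 3*10 = 63.
That is 63 components of irreducible characters, and with the reducible (abelian) component the total is 64.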